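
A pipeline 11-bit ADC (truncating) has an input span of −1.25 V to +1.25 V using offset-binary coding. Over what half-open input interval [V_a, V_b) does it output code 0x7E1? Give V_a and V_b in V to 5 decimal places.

[1.21216 V, 1.21338 V)

LSB = 2.5/2^11 = 1.221 mV.
Code 0x7E1 = 2017 decimal.
V_a = V_low + 2017·LSB = 1.21216 V; V_b = V_low + 2018·LSB = 1.21338 V.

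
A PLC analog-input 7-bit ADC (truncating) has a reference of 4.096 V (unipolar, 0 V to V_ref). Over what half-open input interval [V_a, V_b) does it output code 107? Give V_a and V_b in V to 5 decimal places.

LSB = 4.096/2^7 = 32.000 mV.
V_a = V_low + 107·LSB = 3.424 V; V_b = V_low + 108·LSB = 3.456 V.

[3.42400 V, 3.45600 V)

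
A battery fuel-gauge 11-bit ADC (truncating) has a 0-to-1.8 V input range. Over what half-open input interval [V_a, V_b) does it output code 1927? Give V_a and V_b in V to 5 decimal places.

[1.69365 V, 1.69453 V)

LSB = 1.8/2^11 = 0.879 mV.
V_a = V_low + 1927·LSB = 1.69365 V; V_b = V_low + 1928·LSB = 1.69453 V.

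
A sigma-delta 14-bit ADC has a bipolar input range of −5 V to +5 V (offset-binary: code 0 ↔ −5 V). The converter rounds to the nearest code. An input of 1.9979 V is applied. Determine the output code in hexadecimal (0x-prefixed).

With 16384 levels over 10 V, one step is 0.610 mV.
(1.9979 − (−5)) / 0.000610352 = 11465.359 LSBs.
Round → code 11465.
In hexadecimal (0x-prefixed): 0x2CC9.

code 0x2CC9 (decimal 11465)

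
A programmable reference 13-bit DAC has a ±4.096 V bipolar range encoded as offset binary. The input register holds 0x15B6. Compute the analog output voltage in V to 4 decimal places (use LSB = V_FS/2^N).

1.4620 V

LSB = 8.192 V / 2^13 = 1.000 mV.
Code 0x15B6 = 5558 decimal.
V_out = (−4.096) + 5558 × 0.001 V = 1.462 V.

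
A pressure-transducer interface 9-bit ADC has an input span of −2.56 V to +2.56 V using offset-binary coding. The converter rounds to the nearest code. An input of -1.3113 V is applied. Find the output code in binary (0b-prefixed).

code 0b1111101 (decimal 125)

LSB = 5.12 V / 512 = 10.000 mV.
(-1.3113 − (−2.56)) / 0.01 = 124.870 LSBs.
So the output code is 125.
In binary (0b-prefixed): 0b1111101.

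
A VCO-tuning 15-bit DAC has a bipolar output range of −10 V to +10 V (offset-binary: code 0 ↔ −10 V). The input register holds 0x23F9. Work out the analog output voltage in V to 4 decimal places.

-4.3793 V

LSB = 20 V / 2^15 = 0.610 mV.
Code 0x23F9 = 9209 decimal.
V_out = (−10) + 9209 × 0.000610352 V = -4.37927 V.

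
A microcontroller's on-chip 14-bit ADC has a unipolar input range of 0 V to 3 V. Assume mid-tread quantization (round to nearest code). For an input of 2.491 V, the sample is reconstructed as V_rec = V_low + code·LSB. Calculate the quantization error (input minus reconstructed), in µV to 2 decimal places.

33.20 µV

One LSB is 3 V / 16384 = 183.11 µV.
Scaled input = 13604.1813 LSBs, so code = 13604.
Code 13604 maps back to 0 + 13604×0.000183105 V = 2.4909668 V.
Error = 2.491 − 2.4909668 = 3.32031e-05 V = 33.20 µV.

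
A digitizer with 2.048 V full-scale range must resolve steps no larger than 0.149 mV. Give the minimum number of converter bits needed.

Number of steps required ≥ 2.048 V / 0.149 mV = 13744.97.
Need 2^N ≥ 13744.97; 2^13 = 8192, 2^14 = 16384.
Minimum N = 14.

14 bits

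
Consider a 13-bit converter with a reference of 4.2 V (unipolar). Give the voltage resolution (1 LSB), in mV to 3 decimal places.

Full-scale span = 4.2 V.
LSB = 4.2 / 2^13 = 4.2 / 8192 = 0.000512695 V = 0.513 mV.

0.513 mV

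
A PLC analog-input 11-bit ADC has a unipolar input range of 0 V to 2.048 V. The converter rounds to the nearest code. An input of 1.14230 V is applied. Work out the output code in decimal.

With 2048 levels over 2.048 V, one step is 1.000 mV.
(V_in − V_low)/LSB = (1.14230 − 0) / 0.001 = 1142.300.
So the output code is 1142.

code 1142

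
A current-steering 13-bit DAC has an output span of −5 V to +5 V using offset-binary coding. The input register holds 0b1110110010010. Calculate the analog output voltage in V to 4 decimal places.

4.2407 V

LSB = 10 V / 2^13 = 1.221 mV.
Code 0b1110110010010 = 7570 decimal.
V_out = (−5) + 7570 × 0.0012207 V = 4.24072 V.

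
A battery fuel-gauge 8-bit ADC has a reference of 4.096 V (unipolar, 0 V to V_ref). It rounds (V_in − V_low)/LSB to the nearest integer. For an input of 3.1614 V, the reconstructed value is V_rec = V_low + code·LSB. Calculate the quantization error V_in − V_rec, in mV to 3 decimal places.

-6.600 mV

Step size: 4.096 V ÷ 2^8 = 16.000 mV.
(3.1614 − 0)/0.016 = 197.5875; round gives code 198.
Code 198 maps back to 0 + 198×0.016 V = 3.168 V.
Difference: -0.0066 V → -6.600 mV.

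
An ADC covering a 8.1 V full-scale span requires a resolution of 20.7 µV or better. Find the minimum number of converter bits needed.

Number of steps required ≥ 8.1 V / 20.7 µV = 391304.35.
Need 2^N ≥ 391304.35; 2^18 = 262144, 2^19 = 524288.
Minimum N = 19.

19 bits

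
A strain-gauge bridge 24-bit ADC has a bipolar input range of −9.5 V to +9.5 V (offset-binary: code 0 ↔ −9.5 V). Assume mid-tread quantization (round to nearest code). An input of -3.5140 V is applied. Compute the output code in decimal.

code 5285706

With 16777216 levels over 19 V, one step is 1.13 µV.
(-3.5140 − (−9.5)) / 1.13249e-06 = 5285706.051 LSBs.
So the output code is 5285706.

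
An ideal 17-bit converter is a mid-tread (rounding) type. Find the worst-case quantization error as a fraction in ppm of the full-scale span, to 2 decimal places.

Rounding → worst-case error = ½ LSB = V_FS/2^18, so 1e+06/262144 = 3.8147 ppm of full scale.

3.81 ppm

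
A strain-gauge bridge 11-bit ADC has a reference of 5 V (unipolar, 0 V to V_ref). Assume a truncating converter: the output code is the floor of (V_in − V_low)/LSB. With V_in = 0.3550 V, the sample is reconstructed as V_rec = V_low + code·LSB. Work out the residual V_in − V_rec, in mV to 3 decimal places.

0.996 mV

Step size: 5 V ÷ 2^11 = 2.441 mV.
(0.3550 − 0)/0.00244141 = 145.4080; ⌊·⌋ gives code 145.
Code 145 maps back to 0 + 145×0.00244141 V = 0.35400391 V.
Error = 0.3550 − 0.35400391 = 0.000996094 V = 0.996 mV.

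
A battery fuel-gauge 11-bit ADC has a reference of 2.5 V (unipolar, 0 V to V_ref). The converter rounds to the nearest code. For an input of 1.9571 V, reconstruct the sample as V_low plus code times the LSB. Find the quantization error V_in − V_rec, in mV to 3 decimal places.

0.313 mV

One LSB is 2.5 V / 2048 = 1.221 mV.
(1.9571 − 0)/0.0012207 = 1603.2563; round gives code 1603.
V_rec = 0 + 1603·0.0012207 = 1.9567871 V.
Error = 1.9571 − 1.9567871 = 0.000312891 V = 0.313 mV.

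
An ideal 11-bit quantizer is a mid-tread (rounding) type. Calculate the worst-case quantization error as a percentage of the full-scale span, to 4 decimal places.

Rounding → worst-case error = ½ LSB = V_FS/2^12, so 100/4096 = 0.0244141 % of full scale.

0.0244 %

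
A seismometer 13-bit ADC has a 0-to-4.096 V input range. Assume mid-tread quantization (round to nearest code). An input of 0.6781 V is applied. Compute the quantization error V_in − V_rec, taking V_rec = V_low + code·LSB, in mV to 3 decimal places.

0.100 mV

LSB = 4.096/2^13 = 0.500 mV.
(V_in − V_low)/LSB = (0.6781 − 0)/0.0005 = 1356.2000 → code 1356 (round).
Code 1356 maps back to 0 + 1356×0.0005 V = 0.678 V.
Error = 0.6781 − 0.678 = 0.0001 V = 0.100 mV.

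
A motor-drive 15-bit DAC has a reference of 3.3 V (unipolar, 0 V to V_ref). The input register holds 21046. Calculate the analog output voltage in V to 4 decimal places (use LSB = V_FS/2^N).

2.1195 V

LSB = 3.3 V / 2^15 = 100.71 µV.
V_out = 0 + 21046 × 0.000100708 V = 2.1195 V.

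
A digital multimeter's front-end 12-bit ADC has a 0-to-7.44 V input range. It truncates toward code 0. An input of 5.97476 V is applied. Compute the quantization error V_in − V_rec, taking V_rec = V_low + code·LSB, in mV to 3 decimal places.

One LSB is 7.44 V / 4096 = 1.816 mV.
Scaled input = 3289.3302 LSBs, so code = 3289.
V_rec = 0 + 3289·0.00181641 = 5.9741602 V.
Error = 5.97476 − 5.9741602 = 0.000599844 V = 0.600 mV.

0.600 mV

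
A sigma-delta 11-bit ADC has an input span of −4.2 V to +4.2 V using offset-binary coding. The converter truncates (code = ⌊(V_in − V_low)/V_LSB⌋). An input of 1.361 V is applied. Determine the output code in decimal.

code 1355

LSB = 8.4 V / 2048 = 4.102 mV.
(1.361 − (−4.2)) / 0.00410156 = 1355.825 LSBs.
Floor → code 1355.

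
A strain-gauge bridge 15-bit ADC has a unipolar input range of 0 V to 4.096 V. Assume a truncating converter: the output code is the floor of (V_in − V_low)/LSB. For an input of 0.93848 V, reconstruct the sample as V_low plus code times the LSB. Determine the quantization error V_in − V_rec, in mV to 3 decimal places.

0.105 mV

LSB = 4.096/2^15 = 125.00 µV.
Scaled input = 7507.8400 LSBs, so code = 7507.
Code 7507 maps back to 0 + 7507×0.000125 V = 0.938375 V.
Difference: 0.000105 V → 0.105 mV.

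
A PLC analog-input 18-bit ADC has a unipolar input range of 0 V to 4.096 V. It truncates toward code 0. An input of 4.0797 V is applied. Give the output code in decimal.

LSB = 4.096 V / 262144 = 15.62 µV.
(V_in − V_low)/LSB = (4.0797 − 0) / 1.5625e-05 = 261100.800.
⌊·⌋(261100.800) = 261100.

code 261100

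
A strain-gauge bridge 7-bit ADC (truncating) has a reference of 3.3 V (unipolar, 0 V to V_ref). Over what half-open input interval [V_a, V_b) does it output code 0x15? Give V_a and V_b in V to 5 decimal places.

LSB = 3.3/2^7 = 25.781 mV.
Code 0x15 = 21 decimal.
V_a = V_low + 21·LSB = 0.541406 V; V_b = V_low + 22·LSB = 0.567187 V.

[0.54141 V, 0.56719 V)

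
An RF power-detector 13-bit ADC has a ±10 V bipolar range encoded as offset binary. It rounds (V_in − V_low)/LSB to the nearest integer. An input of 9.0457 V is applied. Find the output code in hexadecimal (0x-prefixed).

code 0x1E79 (decimal 7801)

With 8192 levels over 20 V, one step is 2.441 mV.
(9.0457 − (−10)) / 0.00244141 = 7801.119 LSBs.
So the output code is 7801.
In hexadecimal (0x-prefixed): 0x1E79.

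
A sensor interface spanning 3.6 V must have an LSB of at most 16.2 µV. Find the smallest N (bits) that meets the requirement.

Number of steps required ≥ 3.6 V / 16.2 µV = 222222.22.
Need 2^N ≥ 222222.22; 2^17 = 131072, 2^18 = 262144.
Minimum N = 18.

18 bits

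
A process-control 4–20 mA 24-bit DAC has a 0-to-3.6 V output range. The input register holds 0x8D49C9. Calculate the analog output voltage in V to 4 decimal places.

LSB = 3.6 V / 2^24 = 0.21 µV.
Code 0x8D49C9 = 9259465 decimal.
V_out = 0 + 9259465 × 2.14577e-07 V = 1.98687 V.

1.9869 V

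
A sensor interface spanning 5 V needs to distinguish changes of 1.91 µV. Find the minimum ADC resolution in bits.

22 bits

Number of steps required ≥ 5 V / 1.91 µV = 2617801.05.
Need 2^N ≥ 2617801.05; 2^21 = 2097152, 2^22 = 4194304.
Minimum N = 22.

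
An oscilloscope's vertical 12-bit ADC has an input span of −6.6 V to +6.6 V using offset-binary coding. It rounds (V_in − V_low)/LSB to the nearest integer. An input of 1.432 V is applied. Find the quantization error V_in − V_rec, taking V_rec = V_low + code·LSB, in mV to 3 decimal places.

1.141 mV

Step size: 13.2 V ÷ 2^12 = 3.223 mV.
(1.432 − (−6.6))/0.00322266 = 2492.3539; round gives code 2492.
Reconstructed: 1.4308594 V.
Difference: 0.00114062 V → 1.141 mV.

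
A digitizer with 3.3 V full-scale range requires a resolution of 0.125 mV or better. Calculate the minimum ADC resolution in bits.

Number of steps required ≥ 3.3 V / 0.125 mV = 26400.00.
Need 2^N ≥ 26400.00; 2^14 = 16384, 2^15 = 32768.
Minimum N = 15.

15 bits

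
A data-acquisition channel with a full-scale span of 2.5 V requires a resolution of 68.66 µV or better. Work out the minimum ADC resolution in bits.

16 bits

Number of steps required ≥ 2.5 V / 68.66 µV = 36411.30.
Need 2^N ≥ 36411.30; 2^15 = 32768, 2^16 = 65536.
Minimum N = 16.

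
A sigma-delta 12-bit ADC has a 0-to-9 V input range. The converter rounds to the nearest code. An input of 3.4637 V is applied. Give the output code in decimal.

code 1576

Full-scale span = 9 V; LSB = 9/2^12 = 2.197 mV.
(V_in − V_low)/LSB = (3.4637 − 0) / 0.00219727 = 1576.368.
Round → code 1576.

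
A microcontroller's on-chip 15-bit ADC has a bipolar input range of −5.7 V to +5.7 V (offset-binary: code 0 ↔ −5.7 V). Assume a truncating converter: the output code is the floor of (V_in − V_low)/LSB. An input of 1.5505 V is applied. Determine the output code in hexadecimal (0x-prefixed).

code 0x5168 (decimal 20840)

With 32768 levels over 11.4 V, one step is 347.90 µV.
(V_in − V_low)/LSB = (1.5505 − (−5.7)) / 0.0003479 = 20840.735.
Floor → code 20840.
In hexadecimal (0x-prefixed): 0x5168.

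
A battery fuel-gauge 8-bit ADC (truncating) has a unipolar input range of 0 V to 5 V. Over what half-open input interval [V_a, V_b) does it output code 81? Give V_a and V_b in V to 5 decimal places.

[1.58203 V, 1.60156 V)

LSB = 5/2^8 = 19.531 mV.
V_a = V_low + 81·LSB = 1.58203 V; V_b = V_low + 82·LSB = 1.60156 V.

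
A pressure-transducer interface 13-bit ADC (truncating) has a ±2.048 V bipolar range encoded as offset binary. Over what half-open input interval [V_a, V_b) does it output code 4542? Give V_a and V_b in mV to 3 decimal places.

[223.000 mV, 223.500 mV)

LSB = 4.096/2^13 = 0.500 mV.
V_a = V_low + 4542·LSB = 0.223 V; V_b = V_low + 4543·LSB = 0.2235 V.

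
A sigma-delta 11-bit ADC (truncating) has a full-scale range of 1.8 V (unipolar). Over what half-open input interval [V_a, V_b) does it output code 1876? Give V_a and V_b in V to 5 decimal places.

[1.64883 V, 1.64971 V)

LSB = 1.8/2^11 = 0.879 mV.
V_a = V_low + 1876·LSB = 1.64883 V; V_b = V_low + 1877·LSB = 1.64971 V.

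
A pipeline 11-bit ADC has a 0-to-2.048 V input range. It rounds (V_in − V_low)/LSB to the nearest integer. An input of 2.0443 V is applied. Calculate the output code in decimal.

LSB = 2.048 V / 2048 = 1.000 mV.
(2.0443 − 0) / 0.001 = 2044.300 LSBs.
round(2044.300) = 2044.

code 2044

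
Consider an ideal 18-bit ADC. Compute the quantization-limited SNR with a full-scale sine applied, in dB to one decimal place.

SNR ≈ 6.02·N + 1.76 dB = 6.02·18 + 1.76 = 110.12 dB.

110.1 dB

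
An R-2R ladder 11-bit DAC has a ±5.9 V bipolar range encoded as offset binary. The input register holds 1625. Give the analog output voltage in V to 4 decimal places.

LSB = 11.8 V / 2^11 = 5.762 mV.
V_out = (−5.9) + 1625 × 0.00576172 V = 3.46279 V.

3.4628 V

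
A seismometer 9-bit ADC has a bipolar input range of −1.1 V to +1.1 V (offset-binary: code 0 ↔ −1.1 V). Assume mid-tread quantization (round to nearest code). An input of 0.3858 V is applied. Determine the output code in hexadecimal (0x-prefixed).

With 512 levels over 2.2 V, one step is 4.297 mV.
Input sits at 345.786 steps above V_low.
round(345.786) = 346.
In hexadecimal (0x-prefixed): 0x15A.

code 0x15A (decimal 346)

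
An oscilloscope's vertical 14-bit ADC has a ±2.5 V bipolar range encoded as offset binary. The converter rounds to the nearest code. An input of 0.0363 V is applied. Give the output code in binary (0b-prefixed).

code 0b10000001110111 (decimal 8311)

Full-scale span = 5 V; LSB = 5/2^14 = 305.18 µV.
(0.0363 − (−2.5)) / 0.000305176 = 8310.948 LSBs.
Round → code 8311.
In binary (0b-prefixed): 0b10000001110111.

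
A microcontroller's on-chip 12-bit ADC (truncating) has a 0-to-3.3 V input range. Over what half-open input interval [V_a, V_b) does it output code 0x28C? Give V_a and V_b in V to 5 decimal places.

[0.52529 V, 0.52610 V)

LSB = 3.3/2^12 = 0.806 mV.
Code 0x28C = 652 decimal.
V_a = V_low + 652·LSB = 0.525293 V; V_b = V_low + 653·LSB = 0.526099 V.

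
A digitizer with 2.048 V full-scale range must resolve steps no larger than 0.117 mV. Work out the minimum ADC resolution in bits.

Number of steps required ≥ 2.048 V / 0.117 mV = 17504.27.
Need 2^N ≥ 17504.27; 2^14 = 16384, 2^15 = 32768.
Minimum N = 15.

15 bits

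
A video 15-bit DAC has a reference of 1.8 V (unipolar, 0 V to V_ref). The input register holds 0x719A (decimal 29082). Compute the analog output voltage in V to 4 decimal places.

1.5975 V

LSB = 1.8 V / 2^15 = 54.93 µV.
Code 0x719A = 29082 decimal.
V_out = 0 + 29082 × 5.49316e-05 V = 1.59752 V.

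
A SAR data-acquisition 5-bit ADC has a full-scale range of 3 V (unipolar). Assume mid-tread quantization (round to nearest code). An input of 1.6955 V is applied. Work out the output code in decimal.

code 18

Full-scale span = 3 V; LSB = 3/2^5 = 93.750 mV.
(1.6955 − 0) / 0.09375 = 18.085 LSBs.
Round → code 18.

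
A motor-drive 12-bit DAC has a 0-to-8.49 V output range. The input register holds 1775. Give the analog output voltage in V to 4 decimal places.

3.6791 V

LSB = 8.49 V / 2^12 = 2.073 mV.
V_out = 0 + 1775 × 0.00207275 V = 3.67914 V.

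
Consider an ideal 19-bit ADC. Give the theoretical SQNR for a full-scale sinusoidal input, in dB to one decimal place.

SNR ≈ 6.02·N + 1.76 dB = 6.02·19 + 1.76 = 116.14 dB.

116.1 dB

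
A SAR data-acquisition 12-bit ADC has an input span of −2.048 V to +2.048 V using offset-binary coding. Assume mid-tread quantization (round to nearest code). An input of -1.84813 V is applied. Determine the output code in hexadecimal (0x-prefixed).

Full-scale span = 4.096 V; LSB = 4.096/2^12 = 1.000 mV.
(V_in − V_low)/LSB = (-1.84813 − (−2.048)) / 0.001 = 199.870.
Round → code 200.
In hexadecimal (0x-prefixed): 0xC8.

code 0xC8 (decimal 200)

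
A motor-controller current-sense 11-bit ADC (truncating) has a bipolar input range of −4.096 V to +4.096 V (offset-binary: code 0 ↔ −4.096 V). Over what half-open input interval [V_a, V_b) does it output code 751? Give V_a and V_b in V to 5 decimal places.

[-1.09200 V, -1.08800 V)

LSB = 8.192/2^11 = 4.000 mV.
V_a = V_low + 751·LSB = -1.092 V; V_b = V_low + 752·LSB = -1.088 V.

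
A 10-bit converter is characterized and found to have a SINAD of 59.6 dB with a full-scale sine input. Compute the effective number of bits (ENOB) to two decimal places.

9.61 bits

ENOB = (SINAD − 1.76) / 6.02 = (59.6 − 1.76)/6.02 = 9.608.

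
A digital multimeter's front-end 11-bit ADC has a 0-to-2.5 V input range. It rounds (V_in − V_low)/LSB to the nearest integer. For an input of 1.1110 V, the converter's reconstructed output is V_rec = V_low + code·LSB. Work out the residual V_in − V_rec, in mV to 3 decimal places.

0.160 mV

LSB = 2.5/2^11 = 1.221 mV.
(V_in − V_low)/LSB = (1.1110 − 0)/0.0012207 = 910.1312 → code 910 (round).
Reconstructed: 1.1108398 V.
V_in − V_rec = 0.000160156 V = 0.160 mV.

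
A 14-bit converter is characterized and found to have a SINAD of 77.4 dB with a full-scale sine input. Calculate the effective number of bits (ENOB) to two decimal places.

12.56 bits

ENOB = (SINAD − 1.76) / 6.02 = (77.4 − 1.76)/6.02 = 12.565.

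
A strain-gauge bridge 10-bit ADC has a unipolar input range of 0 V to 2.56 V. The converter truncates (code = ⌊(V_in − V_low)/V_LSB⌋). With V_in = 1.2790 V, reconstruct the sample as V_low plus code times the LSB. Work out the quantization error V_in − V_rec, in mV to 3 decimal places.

LSB = 2.56/2^10 = 2.500 mV.
(1.2790 − 0)/0.0025 = 511.6000; ⌊·⌋ gives code 511.
V_rec = 0 + 511·0.0025 = 1.2775 V.
V_in − V_rec = 0.0015 V = 1.500 mV.

1.500 mV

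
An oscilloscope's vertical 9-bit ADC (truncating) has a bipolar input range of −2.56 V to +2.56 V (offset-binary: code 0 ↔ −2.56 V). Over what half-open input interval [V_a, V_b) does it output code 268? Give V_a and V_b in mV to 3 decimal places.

[120.000 mV, 130.000 mV)

LSB = 5.12/2^9 = 10.000 mV.
V_a = V_low + 268·LSB = 0.12 V; V_b = V_low + 269·LSB = 0.13 V.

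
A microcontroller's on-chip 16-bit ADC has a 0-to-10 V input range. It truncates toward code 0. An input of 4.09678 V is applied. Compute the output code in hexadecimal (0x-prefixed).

code 0x68E0 (decimal 26848)

LSB = 10 V / 65536 = 152.59 µV.
Input sits at 26848.657 steps above V_low.
⌊·⌋(26848.657) = 26848.
In hexadecimal (0x-prefixed): 0x68E0.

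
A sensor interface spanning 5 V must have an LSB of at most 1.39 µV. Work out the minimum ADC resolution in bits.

Number of steps required ≥ 5 V / 1.39 µV = 3597122.30.
Need 2^N ≥ 3597122.30; 2^21 = 2097152, 2^22 = 4194304.
Minimum N = 22.

22 bits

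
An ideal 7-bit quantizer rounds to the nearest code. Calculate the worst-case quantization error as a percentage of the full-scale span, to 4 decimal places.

0.3906 %

Rounding → worst-case error = ½ LSB = V_FS/2^8, so 100/256 = 0.390625 % of full scale.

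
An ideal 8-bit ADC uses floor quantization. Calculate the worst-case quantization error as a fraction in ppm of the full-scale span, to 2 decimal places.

Truncating → worst-case error = 1 LSB = V_FS/2^8, so 1e+06/256 = 3906.25 ppm of full scale.

3906.25 ppm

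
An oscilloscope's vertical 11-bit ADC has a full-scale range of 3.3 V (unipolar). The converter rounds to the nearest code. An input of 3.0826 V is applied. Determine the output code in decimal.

code 1913

With 2048 levels over 3.3 V, one step is 1.611 mV.
Input sits at 1913.080 steps above V_low.
round(1913.080) = 1913.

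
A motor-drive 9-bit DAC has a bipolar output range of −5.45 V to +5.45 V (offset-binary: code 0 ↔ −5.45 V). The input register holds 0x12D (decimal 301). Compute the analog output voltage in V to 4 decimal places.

0.9580 V

LSB = 10.9 V / 2^9 = 21.289 mV.
Code 0x12D = 301 decimal.
V_out = (−5.45) + 301 × 0.0212891 V = 0.958008 V.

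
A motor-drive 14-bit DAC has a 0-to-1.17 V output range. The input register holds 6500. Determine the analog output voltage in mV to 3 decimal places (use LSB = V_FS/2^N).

464.172 mV

LSB = 1.17 V / 2^14 = 71.41 µV.
V_out = 0 + 6500 × 7.14111e-05 V = 0.464172 V.
= 464.172 mV.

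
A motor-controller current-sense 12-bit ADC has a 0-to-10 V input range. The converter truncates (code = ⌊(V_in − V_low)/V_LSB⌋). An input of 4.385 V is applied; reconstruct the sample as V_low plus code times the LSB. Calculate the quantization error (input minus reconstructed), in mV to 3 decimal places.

Step size: 10 V ÷ 2^12 = 2.441 mV.
(4.385 − 0)/0.00244141 = 1796.0960; ⌊·⌋ gives code 1796.
Code 1796 maps back to 0 + 1796×0.00244141 V = 4.3847656 V.
Difference: 0.000234375 V → 0.234 mV.

0.234 mV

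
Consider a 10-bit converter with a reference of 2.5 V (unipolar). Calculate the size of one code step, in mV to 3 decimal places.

Full-scale span = 2.5 V.
LSB = 2.5 / 2^10 = 2.5 / 1024 = 0.00244141 V = 2.441 mV.

2.441 mV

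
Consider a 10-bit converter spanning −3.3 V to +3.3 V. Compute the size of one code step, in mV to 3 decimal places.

Full-scale span = 6.6 V.
LSB = 6.6 / 2^10 = 6.6 / 1024 = 0.00644531 V = 6.445 mV.

6.445 mV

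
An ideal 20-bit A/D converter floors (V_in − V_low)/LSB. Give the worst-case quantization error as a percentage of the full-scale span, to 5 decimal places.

0.00010 %

Truncating → worst-case error = 1 LSB = V_FS/2^20, so 100/1048576 = 9.53674e-05 % of full scale.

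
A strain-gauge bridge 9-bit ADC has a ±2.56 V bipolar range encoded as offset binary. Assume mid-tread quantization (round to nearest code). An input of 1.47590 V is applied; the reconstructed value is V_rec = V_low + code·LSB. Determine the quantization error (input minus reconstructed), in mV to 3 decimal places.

-4.100 mV

One LSB is 5.12 V / 512 = 10.000 mV.
Scaled input = 403.5900 LSBs, so code = 404.
V_rec = (−2.56) + 404·0.01 = 1.48 V.
Error = 1.47590 − 1.48 = -0.0041 V = -4.100 mV.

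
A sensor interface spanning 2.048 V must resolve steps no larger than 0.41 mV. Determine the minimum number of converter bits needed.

13 bits

Number of steps required ≥ 2.048 V / 0.41 mV = 4995.12.
Need 2^N ≥ 4995.12; 2^12 = 4096, 2^13 = 8192.
Minimum N = 13.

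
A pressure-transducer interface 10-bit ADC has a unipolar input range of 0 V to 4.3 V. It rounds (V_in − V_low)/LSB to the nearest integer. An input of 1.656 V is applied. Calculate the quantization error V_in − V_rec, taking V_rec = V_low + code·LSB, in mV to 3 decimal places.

LSB = 4.3/2^10 = 4.199 mV.
(1.656 − 0)/0.00419922 = 394.3591; round gives code 394.
V_rec = 0 + 394·0.00419922 = 1.6544922 V.
Error = 1.656 − 1.6544922 = 0.00150781 V = 1.508 mV.

1.508 mV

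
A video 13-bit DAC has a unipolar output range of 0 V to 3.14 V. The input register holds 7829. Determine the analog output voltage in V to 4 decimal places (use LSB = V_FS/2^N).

LSB = 3.14 V / 2^13 = 383.30 µV.
V_out = 0 + 7829 × 0.000383301 V = 3.00086 V.

3.0009 V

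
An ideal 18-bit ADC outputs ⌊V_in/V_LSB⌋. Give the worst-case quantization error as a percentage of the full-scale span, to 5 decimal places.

0.00038 %

Truncating → worst-case error = 1 LSB = V_FS/2^18, so 100/262144 = 0.00038147 % of full scale.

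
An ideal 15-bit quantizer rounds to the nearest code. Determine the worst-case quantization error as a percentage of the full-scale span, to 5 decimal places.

Rounding → worst-case error = ½ LSB = V_FS/2^16, so 100/65536 = 0.00152588 % of full scale.

0.00153 %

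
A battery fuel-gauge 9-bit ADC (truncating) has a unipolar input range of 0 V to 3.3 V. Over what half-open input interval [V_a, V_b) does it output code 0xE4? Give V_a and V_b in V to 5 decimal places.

LSB = 3.3/2^9 = 6.445 mV.
Code 0xE4 = 228 decimal.
V_a = V_low + 228·LSB = 1.46953 V; V_b = V_low + 229·LSB = 1.47598 V.

[1.46953 V, 1.47598 V)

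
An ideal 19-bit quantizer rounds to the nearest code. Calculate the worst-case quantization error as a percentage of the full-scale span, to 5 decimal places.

Rounding → worst-case error = ½ LSB = V_FS/2^20, so 100/1048576 = 9.53674e-05 % of full scale.

0.00010 %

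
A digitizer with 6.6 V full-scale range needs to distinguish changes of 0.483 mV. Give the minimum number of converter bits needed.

14 bits

Number of steps required ≥ 6.6 V / 0.483 mV = 13664.60.
Need 2^N ≥ 13664.60; 2^13 = 8192, 2^14 = 16384.
Minimum N = 14.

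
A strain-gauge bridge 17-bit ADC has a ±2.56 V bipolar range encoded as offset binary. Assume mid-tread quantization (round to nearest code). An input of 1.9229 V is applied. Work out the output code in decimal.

code 114762

With 131072 levels over 5.12 V, one step is 39.06 µV.
(V_in − V_low)/LSB = (1.9229 − (−2.56)) / 3.90625e-05 = 114762.240.
So the output code is 114762.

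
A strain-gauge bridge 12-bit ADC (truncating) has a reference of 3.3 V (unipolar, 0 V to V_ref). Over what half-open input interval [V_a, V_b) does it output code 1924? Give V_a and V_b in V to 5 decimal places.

LSB = 3.3/2^12 = 0.806 mV.
V_a = V_low + 1924·LSB = 1.5501 V; V_b = V_low + 1925·LSB = 1.5509 V.

[1.55010 V, 1.55090 V)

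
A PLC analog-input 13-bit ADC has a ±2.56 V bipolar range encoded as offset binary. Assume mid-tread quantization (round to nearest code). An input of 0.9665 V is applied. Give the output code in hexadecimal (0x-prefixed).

Full-scale span = 5.12 V; LSB = 5.12/2^13 = 0.625 mV.
Input sits at 5642.400 steps above V_low.
round(5642.400) = 5642.
In hexadecimal (0x-prefixed): 0x160A.

code 0x160A (decimal 5642)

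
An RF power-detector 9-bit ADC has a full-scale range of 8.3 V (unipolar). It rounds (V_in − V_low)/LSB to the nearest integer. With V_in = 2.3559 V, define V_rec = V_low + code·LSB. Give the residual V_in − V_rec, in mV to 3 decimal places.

LSB = 8.3/2^9 = 16.211 mV.
(2.3559 − 0)/0.0162109 = 145.3278; round gives code 145.
V_rec = 0 + 145·0.0162109 = 2.3505859 V.
Difference: 0.00531406 V → 5.314 mV.

5.314 mV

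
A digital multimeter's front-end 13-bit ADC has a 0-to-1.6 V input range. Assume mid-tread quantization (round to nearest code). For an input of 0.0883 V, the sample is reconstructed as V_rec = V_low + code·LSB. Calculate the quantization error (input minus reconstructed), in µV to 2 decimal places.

LSB = 1.6/2^13 = 195.31 µV.
(V_in − V_low)/LSB = (0.0883 − 0)/0.000195313 = 452.0960 → code 452 (round).
V_rec = 0 + 452·0.000195313 = 0.08828125 V.
V_in − V_rec = 1.875e-05 V = 18.75 µV.

18.75 µV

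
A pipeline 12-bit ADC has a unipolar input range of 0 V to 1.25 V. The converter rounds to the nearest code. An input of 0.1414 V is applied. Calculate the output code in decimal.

code 463

Full-scale span = 1.25 V; LSB = 1.25/2^12 = 305.18 µV.
(0.1414 − 0) / 0.000305176 = 463.340 LSBs.
round(463.340) = 463.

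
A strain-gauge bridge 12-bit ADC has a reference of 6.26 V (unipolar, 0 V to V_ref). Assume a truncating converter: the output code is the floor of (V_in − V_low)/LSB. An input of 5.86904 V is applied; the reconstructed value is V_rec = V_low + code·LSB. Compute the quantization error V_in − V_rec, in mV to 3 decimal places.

LSB = 6.26/2^12 = 1.528 mV.
(V_in − V_low)/LSB = (5.86904 − 0)/0.00152832 = 3840.1898 → code 3840 (floor).
Code 3840 maps back to 0 + 3840×0.00152832 V = 5.86875 V.
Error = 5.86904 − 5.86875 = 0.00029 V = 0.290 mV.

0.290 mV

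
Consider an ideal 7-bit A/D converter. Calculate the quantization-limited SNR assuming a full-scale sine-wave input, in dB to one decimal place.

SNR ≈ 6.02·N + 1.76 dB = 6.02·7 + 1.76 = 43.90 dB.

43.9 dB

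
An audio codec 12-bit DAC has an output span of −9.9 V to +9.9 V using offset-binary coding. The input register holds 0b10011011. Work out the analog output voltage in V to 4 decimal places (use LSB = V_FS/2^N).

-9.1507 V

LSB = 19.8 V / 2^12 = 4.834 mV.
Code 0b10011011 = 155 decimal.
V_out = (−9.9) + 155 × 0.00483398 V = -9.15073 V.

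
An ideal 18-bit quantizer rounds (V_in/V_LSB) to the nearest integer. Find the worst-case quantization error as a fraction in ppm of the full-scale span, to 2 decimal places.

1.91 ppm

Rounding → worst-case error = ½ LSB = V_FS/2^19, so 1e+06/524288 = 1.90735 ppm of full scale.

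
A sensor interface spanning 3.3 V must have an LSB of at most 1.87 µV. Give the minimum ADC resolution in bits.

21 bits

Number of steps required ≥ 3.3 V / 1.87 µV = 1764705.88.
Need 2^N ≥ 1764705.88; 2^20 = 1048576, 2^21 = 2097152.
Minimum N = 21.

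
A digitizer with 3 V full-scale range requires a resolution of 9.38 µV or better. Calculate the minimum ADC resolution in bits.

19 bits

Number of steps required ≥ 3 V / 9.38 µV = 319829.42.
Need 2^N ≥ 319829.42; 2^18 = 262144, 2^19 = 524288.
Minimum N = 19.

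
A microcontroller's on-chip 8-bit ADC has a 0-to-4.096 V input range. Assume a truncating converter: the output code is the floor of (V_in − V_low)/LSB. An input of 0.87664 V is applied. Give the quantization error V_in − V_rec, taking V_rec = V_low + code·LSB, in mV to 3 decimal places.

12.640 mV

LSB = 4.096/2^8 = 16.000 mV.
(0.87664 − 0)/0.016 = 54.7900; ⌊·⌋ gives code 54.
V_rec = 0 + 54·0.016 = 0.864 V.
Difference: 0.01264 V → 12.640 mV.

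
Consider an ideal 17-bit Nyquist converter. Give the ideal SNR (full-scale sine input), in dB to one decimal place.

SNR ≈ 6.02·N + 1.76 dB = 6.02·17 + 1.76 = 104.10 dB.

104.1 dB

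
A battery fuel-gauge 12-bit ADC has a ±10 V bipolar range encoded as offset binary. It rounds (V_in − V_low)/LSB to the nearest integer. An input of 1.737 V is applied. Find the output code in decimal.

With 4096 levels over 20 V, one step is 4.883 mV.
Input sits at 2403.738 steps above V_low.
round(2403.738) = 2404.

code 2404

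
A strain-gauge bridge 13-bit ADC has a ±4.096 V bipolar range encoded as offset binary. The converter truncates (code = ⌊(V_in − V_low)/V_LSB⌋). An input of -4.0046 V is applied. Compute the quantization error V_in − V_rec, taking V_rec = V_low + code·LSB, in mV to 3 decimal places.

One LSB is 8.192 V / 8192 = 1.000 mV.
Scaled input = 91.4000 LSBs, so code = 91.
Code 91 maps back to (−4.096) + 91×0.001 V = -4.005 V.
V_in − V_rec = 0.0004 V = 0.400 mV.

0.400 mV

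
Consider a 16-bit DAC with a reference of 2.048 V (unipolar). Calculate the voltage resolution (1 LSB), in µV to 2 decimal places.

Full-scale span = 2.048 V.
LSB = 2.048 / 2^16 = 2.048 / 65536 = 3.125e-05 V = 31.25 µV.

31.25 µV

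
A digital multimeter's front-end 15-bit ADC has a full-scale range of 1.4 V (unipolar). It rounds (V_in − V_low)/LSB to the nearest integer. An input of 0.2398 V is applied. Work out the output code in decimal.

Full-scale span = 1.4 V; LSB = 1.4/2^15 = 42.72 µV.
(0.2398 − 0) / 4.27246e-05 = 5612.690 LSBs.
Round → code 5613.

code 5613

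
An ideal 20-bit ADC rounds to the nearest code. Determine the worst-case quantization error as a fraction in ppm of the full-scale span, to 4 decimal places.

0.4768 ppm

Rounding → worst-case error = ½ LSB = V_FS/2^21, so 1e+06/2097152 = 0.476837 ppm of full scale.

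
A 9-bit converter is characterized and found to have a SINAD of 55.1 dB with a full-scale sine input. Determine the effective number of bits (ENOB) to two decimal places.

ENOB = (SINAD − 1.76) / 6.02 = (55.1 − 1.76)/6.02 = 8.860.

8.86 bits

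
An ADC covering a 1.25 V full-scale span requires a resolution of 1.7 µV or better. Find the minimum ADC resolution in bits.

20 bits

Number of steps required ≥ 1.25 V / 1.7 µV = 735294.12.
Need 2^N ≥ 735294.12; 2^19 = 524288, 2^20 = 1048576.
Minimum N = 20.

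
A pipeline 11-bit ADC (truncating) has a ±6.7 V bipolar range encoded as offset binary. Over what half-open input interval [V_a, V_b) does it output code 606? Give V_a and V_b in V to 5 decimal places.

LSB = 13.4/2^11 = 6.543 mV.
V_a = V_low + 606·LSB = -2.73496 V; V_b = V_low + 607·LSB = -2.72842 V.

[-2.73496 V, -2.72842 V)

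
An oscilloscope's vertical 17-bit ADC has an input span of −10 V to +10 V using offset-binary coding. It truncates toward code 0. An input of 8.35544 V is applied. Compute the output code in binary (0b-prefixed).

code 0b11101010111100110 (decimal 120294)

Full-scale span = 20 V; LSB = 20/2^17 = 152.59 µV.
Input sits at 120294.212 steps above V_low.
So the output code is 120294.
In binary (0b-prefixed): 0b11101010111100110.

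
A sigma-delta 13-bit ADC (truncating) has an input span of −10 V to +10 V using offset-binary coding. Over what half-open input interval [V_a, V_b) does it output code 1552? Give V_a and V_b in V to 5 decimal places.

LSB = 20/2^13 = 2.441 mV.
V_a = V_low + 1552·LSB = -6.21094 V; V_b = V_low + 1553·LSB = -6.2085 V.

[-6.21094 V, -6.20850 V)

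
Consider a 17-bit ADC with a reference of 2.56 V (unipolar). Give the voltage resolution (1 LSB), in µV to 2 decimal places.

19.53 µV

Full-scale span = 2.56 V.
LSB = 2.56 / 2^17 = 2.56 / 131072 = 1.95313e-05 V = 19.53 µV.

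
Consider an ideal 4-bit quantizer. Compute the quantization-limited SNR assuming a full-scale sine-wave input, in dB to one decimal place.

25.8 dB

SNR ≈ 6.02·N + 1.76 dB = 6.02·4 + 1.76 = 25.84 dB.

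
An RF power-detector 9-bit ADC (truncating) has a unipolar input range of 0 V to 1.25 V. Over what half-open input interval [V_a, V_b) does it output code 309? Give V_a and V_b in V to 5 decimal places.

LSB = 1.25/2^9 = 2.441 mV.
V_a = V_low + 309·LSB = 0.754395 V; V_b = V_low + 310·LSB = 0.756836 V.

[0.75439 V, 0.75684 V)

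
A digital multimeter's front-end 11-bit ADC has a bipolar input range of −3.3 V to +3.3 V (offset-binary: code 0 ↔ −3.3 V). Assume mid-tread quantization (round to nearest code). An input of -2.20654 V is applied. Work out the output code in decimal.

With 2048 levels over 6.6 V, one step is 3.223 mV.
(V_in − V_low)/LSB = (-2.20654 − (−3.3)) / 0.00322266 = 339.304.
round(339.304) = 339.

code 339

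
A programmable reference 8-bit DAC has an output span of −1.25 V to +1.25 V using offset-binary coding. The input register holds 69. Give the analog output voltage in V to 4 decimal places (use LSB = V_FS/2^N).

LSB = 2.5 V / 2^8 = 9.766 mV.
V_out = (−1.25) + 69 × 0.00976562 V = -0.576172 V.

-0.5762 V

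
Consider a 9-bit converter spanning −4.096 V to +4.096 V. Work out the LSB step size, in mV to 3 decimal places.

Full-scale span = 8.192 V.
LSB = 8.192 / 2^9 = 8.192 / 512 = 0.016 V = 16.000 mV.

16.000 mV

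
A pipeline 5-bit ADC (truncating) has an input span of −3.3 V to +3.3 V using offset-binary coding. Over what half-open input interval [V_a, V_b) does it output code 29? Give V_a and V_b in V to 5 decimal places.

[2.68125 V, 2.88750 V)

LSB = 6.6/2^5 = 206.250 mV.
V_a = V_low + 29·LSB = 2.68125 V; V_b = V_low + 30·LSB = 2.8875 V.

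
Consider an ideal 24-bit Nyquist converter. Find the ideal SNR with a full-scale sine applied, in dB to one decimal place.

SNR ≈ 6.02·N + 1.76 dB = 6.02·24 + 1.76 = 146.24 dB.

146.2 dB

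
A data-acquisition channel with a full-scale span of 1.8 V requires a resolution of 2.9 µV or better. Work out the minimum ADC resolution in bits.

20 bits

Number of steps required ≥ 1.8 V / 2.9 µV = 620689.66.
Need 2^N ≥ 620689.66; 2^19 = 524288, 2^20 = 1048576.
Minimum N = 20.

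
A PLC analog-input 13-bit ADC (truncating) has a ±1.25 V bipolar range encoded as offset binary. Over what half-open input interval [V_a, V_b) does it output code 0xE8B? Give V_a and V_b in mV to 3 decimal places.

[-113.831 mV, -113.525 mV)

LSB = 2.5/2^13 = 305.18 µV.
Code 0xE8B = 3723 decimal.
V_a = V_low + 3723·LSB = -0.113831 V; V_b = V_low + 3724·LSB = -0.113525 V.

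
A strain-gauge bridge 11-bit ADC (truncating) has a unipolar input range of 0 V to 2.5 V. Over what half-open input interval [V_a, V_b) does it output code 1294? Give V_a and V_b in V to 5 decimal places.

LSB = 2.5/2^11 = 1.221 mV.
V_a = V_low + 1294·LSB = 1.57959 V; V_b = V_low + 1295·LSB = 1.58081 V.

[1.57959 V, 1.58081 V)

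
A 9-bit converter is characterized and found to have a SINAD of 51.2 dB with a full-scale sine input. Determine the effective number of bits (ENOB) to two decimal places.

ENOB = (SINAD − 1.76) / 6.02 = (51.2 − 1.76)/6.02 = 8.213.

8.21 bits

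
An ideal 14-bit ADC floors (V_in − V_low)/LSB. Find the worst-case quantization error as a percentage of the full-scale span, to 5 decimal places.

0.00610 %

Truncating → worst-case error = 1 LSB = V_FS/2^14, so 100/16384 = 0.00610352 % of full scale.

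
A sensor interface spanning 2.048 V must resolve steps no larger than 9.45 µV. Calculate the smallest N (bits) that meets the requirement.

18 bits

Number of steps required ≥ 2.048 V / 9.45 µV = 216719.58.
Need 2^N ≥ 216719.58; 2^17 = 131072, 2^18 = 262144.
Minimum N = 18.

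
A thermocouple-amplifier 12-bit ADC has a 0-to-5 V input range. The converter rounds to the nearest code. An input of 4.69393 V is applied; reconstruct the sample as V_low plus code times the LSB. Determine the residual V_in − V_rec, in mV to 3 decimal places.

LSB = 5/2^12 = 1.221 mV.
Scaled input = 3845.2675 LSBs, so code = 3845.
Reconstructed: 4.6936035 V.
Difference: 0.000326484 V → 0.326 mV.

0.326 mV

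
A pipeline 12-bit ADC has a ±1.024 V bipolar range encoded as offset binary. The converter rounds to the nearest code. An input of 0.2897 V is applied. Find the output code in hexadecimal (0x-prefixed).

code 0xA43 (decimal 2627)

With 4096 levels over 2.048 V, one step is 0.500 mV.
(V_in − V_low)/LSB = (0.2897 − (−1.024)) / 0.0005 = 2627.400.
Round → code 2627.
In hexadecimal (0x-prefixed): 0xA43.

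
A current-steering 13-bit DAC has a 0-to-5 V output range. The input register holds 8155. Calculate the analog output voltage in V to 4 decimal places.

4.9774 V

LSB = 5 V / 2^13 = 0.610 mV.
V_out = 0 + 8155 × 0.000610352 V = 4.97742 V.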